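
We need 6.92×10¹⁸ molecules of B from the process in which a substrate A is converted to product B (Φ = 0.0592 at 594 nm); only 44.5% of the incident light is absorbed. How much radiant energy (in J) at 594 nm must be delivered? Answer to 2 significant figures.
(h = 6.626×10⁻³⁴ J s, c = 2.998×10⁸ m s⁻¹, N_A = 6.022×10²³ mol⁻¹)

88 J

Product: 6.92×10¹⁸ / 6.022×10²³ = 1.149×10⁻⁵ mol.
Photons that must be absorbed: 1.149×10⁻⁵ / 0.0592 = 1.941×10⁻⁴ mol.
Incident photons needed: 1.941×10⁻⁴ / 0.445 = 4.362×10⁻⁴ mol.
Photon energy: hc/λ = 3.344×10⁻¹⁹ J; per mole, 2.014×10⁵ J mol⁻¹.
Energy required: 4.362×10⁻⁴ × 2.014×10⁵ = 88 J.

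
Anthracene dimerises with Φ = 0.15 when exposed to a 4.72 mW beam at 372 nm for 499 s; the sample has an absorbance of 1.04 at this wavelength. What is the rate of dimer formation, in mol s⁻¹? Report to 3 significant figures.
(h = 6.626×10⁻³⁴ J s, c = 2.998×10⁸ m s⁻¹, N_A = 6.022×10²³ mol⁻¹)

Photon energy at 372 nm: hc/λ = (6.626×10⁻³⁴)(2.998×10⁸)/(372×10⁻⁹) = 5.340×10⁻¹⁹ J.
Energy delivered: (4.72 mW)(499 s) = 2.355 J.
Photons incident: 2.355 / 5.340×10⁻¹⁹ = 4.410×10¹⁸, i.e. 4.410×10¹⁸/6.022×10²³ = 7.323×10⁻⁶ mol.
Fraction absorbed: 1 − 10^(−1.04) = 0.9088.
Photons absorbed: 0.9088 × 7.323×10⁻⁶ = 6.655×10⁻⁶ mol.
Product formed: 0.15 × 6.655×10⁻⁶ = 9.983×10⁻⁷ mol.
Rate: 9.983×10⁻⁷ / 499 s = 2.00×10⁻⁹ mol s⁻¹.

2.00×10⁻⁹ mol s⁻¹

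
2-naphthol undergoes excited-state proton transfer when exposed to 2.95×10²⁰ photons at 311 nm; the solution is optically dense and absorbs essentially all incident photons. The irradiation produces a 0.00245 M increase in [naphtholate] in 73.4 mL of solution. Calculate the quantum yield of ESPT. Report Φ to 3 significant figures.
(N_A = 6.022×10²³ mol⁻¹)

Φ = 0.367

Product: (0.00245 M)(0.0734 L) = 1.798×10⁻⁴ mol.
Moles of photons: 2.95×10²⁰ / 6.022×10²³ = 4.899×10⁻⁴ mol.
Φ = 1.798×10⁻⁴ mol / 4.899×10⁻⁴ mol photons = 0.367.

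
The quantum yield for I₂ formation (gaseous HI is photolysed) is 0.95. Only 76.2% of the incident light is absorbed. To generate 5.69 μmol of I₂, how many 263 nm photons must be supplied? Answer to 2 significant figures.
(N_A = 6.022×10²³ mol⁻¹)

Product: 5.69 μmol = 5.69×10⁻⁶ mol.
Photons that must be absorbed: 5.69×10⁻⁶ / 0.95 = 5.989×10⁻⁶ mol.
Incident photons needed: 5.989×10⁻⁶ / 0.762 = 7.860×10⁻⁶ mol.
Photon count: 7.860×10⁻⁶ × 6.022×10²³ = 4.7×10¹⁸.

4.7×10¹⁸ photons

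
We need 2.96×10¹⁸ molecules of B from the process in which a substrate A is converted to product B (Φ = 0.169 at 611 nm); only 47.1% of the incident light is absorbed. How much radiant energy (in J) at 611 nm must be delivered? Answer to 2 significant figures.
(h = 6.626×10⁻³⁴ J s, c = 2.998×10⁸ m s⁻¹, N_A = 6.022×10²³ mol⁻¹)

Product: 2.96×10¹⁸ / 6.022×10²³ = 4.915×10⁻⁶ mol.
Photons that must be absorbed: 4.915×10⁻⁶ / 0.169 = 2.908×10⁻⁵ mol.
Incident photons needed: 2.908×10⁻⁵ / 0.471 = 6.174×10⁻⁵ mol.
Photon energy: hc/λ = 3.251×10⁻¹⁹ J; per mole, 1.958×10⁵ J mol⁻¹.
Energy required: 6.174×10⁻⁵ × 1.958×10⁵ = 12 J.

12 J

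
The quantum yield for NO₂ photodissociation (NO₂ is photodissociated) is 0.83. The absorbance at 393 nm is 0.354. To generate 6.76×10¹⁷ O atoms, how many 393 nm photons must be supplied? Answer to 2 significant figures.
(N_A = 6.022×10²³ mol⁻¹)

1.5×10¹⁸ photons

Product: 6.76×10¹⁷ / 6.022×10²³ = 1.123×10⁻⁶ mol.
Photons that must be absorbed: 1.123×10⁻⁶ / 0.83 = 1.353×10⁻⁶ mol.
Fraction absorbed: 1 − 10^(−0.354) = 0.5574.
Incident photons needed: 1.353×10⁻⁶ / 0.5574 = 2.427×10⁻⁶ mol.
Photon count: 2.427×10⁻⁶ × 6.022×10²³ = 1.5×10¹⁸.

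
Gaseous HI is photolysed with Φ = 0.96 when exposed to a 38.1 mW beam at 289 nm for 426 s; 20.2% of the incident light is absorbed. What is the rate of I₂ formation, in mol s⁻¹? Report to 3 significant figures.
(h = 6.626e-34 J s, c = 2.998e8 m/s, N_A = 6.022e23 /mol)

1.78e-8 mol s⁻¹

Photon energy at 289 nm: hc/λ = (6.626e-34)(2.998e8)/(289e-9) = 6.874e-19 J.
Energy delivered: (38.1 mW)(426 s) = 16.23 J.
Photons incident: 16.23 / 6.874e-19 = 2.361e19, i.e. 2.361e19/6.022e23 = 3.921e-5 mol.
Photons absorbed: 0.202 × 3.921e-5 = 7.920e-6 mol.
Product formed: 0.96 × 7.920e-6 = 7.603e-6 mol.
Rate: 7.603e-6 / 426 s = 1.78e-8 mol s⁻¹.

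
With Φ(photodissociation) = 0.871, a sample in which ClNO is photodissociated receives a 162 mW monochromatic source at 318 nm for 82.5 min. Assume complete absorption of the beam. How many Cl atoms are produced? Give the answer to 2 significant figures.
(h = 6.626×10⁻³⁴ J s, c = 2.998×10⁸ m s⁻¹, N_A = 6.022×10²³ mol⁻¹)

Photon energy at 318 nm: hc/λ = (6.626×10⁻³⁴)(2.998×10⁸)/(318×10⁻⁹) = 6.247×10⁻¹⁹ J.
Energy delivered: (162 mW)(4950 s) = 801.9 J.
Photons incident: 801.9 / 6.247×10⁻¹⁹ = 1.284×10²¹, i.e. 1.284×10²¹/6.022×10²³ = 0.002132 mol.
Product: Φ × n_abs = 0.871 × 0.002132 = 0.001857 mol.
As a count: 0.001857 × 6.022×10²³ = 1.1×10²¹.

1.1×10²¹ atoms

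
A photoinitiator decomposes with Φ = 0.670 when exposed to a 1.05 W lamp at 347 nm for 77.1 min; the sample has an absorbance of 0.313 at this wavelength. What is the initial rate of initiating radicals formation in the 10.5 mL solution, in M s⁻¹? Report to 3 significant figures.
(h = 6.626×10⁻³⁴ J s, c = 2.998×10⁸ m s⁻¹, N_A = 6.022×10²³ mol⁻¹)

Photon energy at 347 nm: hc/λ = (6.626×10⁻³⁴)(2.998×10⁸)/(347×10⁻⁹) = 5.725×10⁻¹⁹ J.
Energy delivered: (1.05 W)(4626 s) = 4857 J.
Photons incident: 4857 / 5.725×10⁻¹⁹ = 8.484×10²¹, i.e. 8.484×10²¹/6.022×10²³ = 0.01409 mol.
Fraction absorbed: 1 − 10^(−0.313) = 0.5136.
Photons absorbed: 0.5136 × 0.01409 = 0.007237 mol.
Product formed: 0.670 × 0.007237 = 0.004849 mol.
Rate: 0.004849 mol / (4626 s × 0.0105 L) = 9.98×10⁻⁵ M s⁻¹.

9.98×10⁻⁵ M s⁻¹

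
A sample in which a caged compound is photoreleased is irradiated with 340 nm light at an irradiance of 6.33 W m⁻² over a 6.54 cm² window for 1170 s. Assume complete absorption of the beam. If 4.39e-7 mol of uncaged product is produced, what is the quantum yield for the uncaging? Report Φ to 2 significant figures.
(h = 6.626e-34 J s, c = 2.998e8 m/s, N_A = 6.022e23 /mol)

Photon energy at 340 nm: hc/λ = (6.626e-34)(2.998e8)/(340e-9) = 5.843e-19 J.
Energy delivered: (6.33 W m⁻²)(6.54e-4 m²)(1170 s) = 4.844 J.
Photons incident: 4.844 / 5.843e-19 = 8.290e18, i.e. 8.290e18/6.022e23 = 1.377e-5 mol.
Φ = 4.39e-7 mol / 1.377e-5 mol photons = 0.032.

Φ = 0.032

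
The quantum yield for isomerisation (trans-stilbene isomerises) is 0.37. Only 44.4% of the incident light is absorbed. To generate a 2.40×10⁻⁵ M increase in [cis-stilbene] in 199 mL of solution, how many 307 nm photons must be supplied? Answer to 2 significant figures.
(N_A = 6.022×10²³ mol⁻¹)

1.8×10¹⁹ photons

Product: (2.40×10⁻⁵ M)(0.199 L) = 4.776×10⁻⁶ mol.
Photons that must be absorbed: 4.776×10⁻⁶ / 0.37 = 1.291×10⁻⁵ mol.
Incident photons needed: 1.291×10⁻⁵ / 0.444 = 2.908×10⁻⁵ mol.
Photon count: 2.908×10⁻⁵ × 6.022×10²³ = 1.8×10¹⁹.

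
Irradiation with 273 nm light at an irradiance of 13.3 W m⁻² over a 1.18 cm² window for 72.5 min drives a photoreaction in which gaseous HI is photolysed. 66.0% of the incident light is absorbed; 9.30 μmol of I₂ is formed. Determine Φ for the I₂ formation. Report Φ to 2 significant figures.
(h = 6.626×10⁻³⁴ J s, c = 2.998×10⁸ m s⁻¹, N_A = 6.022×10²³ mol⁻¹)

Product: 9.30 μmol = 9.30×10⁻⁶ mol.
Photon energy at 273 nm: hc/λ = (6.626×10⁻³⁴)(2.998×10⁸)/(273×10⁻⁹) = 7.276×10⁻¹⁹ J.
Energy delivered: (13.3 W m⁻²)(1.18×10⁻⁴ m²)(4350 s) = 6.827 J.
Photons incident: 6.827 / 7.276×10⁻¹⁹ = 9.383×10¹⁸, i.e. 9.383×10¹⁸/6.022×10²³ = 1.558×10⁻⁵ mol.
Photons absorbed: 0.660 × 1.558×10⁻⁵ = 1.028×10⁻⁵ mol.
Φ = 9.30×10⁻⁶ mol / 1.028×10⁻⁵ mol photons = 0.90.

Φ = 0.90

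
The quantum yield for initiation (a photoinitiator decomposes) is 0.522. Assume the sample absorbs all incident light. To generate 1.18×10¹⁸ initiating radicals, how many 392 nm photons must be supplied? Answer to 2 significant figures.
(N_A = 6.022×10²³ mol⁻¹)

2.3×10¹⁸ photons

Product: 1.18×10¹⁸ / 6.022×10²³ = 1.959×10⁻⁶ mol.
Photons that must be absorbed: 1.959×10⁻⁶ / 0.522 = 3.753×10⁻⁶ mol.
Photon count: 3.753×10⁻⁶ × 6.022×10²³ = 2.3×10¹⁸.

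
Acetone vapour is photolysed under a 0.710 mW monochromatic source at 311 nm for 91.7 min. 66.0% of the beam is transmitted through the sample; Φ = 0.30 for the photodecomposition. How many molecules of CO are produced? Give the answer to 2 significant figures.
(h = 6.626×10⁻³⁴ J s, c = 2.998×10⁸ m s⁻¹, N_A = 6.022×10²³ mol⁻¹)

6.2×10¹⁷ molecules

Photon energy at 311 nm: hc/λ = (6.626×10⁻³⁴)(2.998×10⁸)/(311×10⁻⁹) = 6.387×10⁻¹⁹ J.
Energy delivered: (0.710 mW)(5502 s) = 3.906 J.
Photons incident: 3.906 / 6.387×10⁻¹⁹ = 6.116×10¹⁸, i.e. 6.116×10¹⁸/6.022×10²³ = 1.016×10⁻⁵ mol.
Fraction absorbed: 1 − 66.0/100 = 0.3400.
Photons absorbed: 0.3400 × 1.016×10⁻⁵ = 3.454×10⁻⁶ mol.
Product: Φ × n_abs = 0.30 × 3.454×10⁻⁶ = 1.036×10⁻⁶ mol.
As a count: 1.036×10⁻⁶ × 6.022×10²³ = 6.2×10¹⁷.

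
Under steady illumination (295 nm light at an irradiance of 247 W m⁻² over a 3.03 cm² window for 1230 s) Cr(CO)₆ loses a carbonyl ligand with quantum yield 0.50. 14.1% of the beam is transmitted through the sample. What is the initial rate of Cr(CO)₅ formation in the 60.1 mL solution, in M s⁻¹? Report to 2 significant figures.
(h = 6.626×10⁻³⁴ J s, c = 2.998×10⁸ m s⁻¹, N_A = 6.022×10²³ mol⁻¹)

Photon energy at 295 nm: hc/λ = (6.626×10⁻³⁴)(2.998×10⁸)/(295×10⁻⁹) = 6.734×10⁻¹⁹ J.
Energy delivered: (247 W m⁻²)(3.03×10⁻⁴ m²)(1230 s) = 92.05 J.
Photons incident: 92.05 / 6.734×10⁻¹⁹ = 1.367×10²⁰, i.e. 1.367×10²⁰/6.022×10²³ = 2.270×10⁻⁴ mol.
Fraction absorbed: 1 − 14.1/100 = 0.8590.
Photons absorbed: 0.8590 × 2.270×10⁻⁴ = 1.950×10⁻⁴ mol.
Product formed: 0.50 × 1.950×10⁻⁴ = 9.750×10⁻⁵ mol.
Rate: 9.750×10⁻⁵ mol / (1230 s × 0.0601 L) = 1.3×10⁻⁶ M s⁻¹.

1.3×10⁻⁶ M s⁻¹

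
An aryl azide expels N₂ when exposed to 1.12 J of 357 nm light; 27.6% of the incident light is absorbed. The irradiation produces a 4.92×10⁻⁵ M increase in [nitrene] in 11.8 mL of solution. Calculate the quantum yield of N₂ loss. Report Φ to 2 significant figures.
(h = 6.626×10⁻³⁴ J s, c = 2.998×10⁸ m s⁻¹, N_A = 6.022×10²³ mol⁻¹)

Product: (4.92×10⁻⁵ M)(0.0118 L) = 5.806×10⁻⁷ mol.
Photon energy at 357 nm: hc/λ = (6.626×10⁻³⁴)(2.998×10⁸)/(357×10⁻⁹) = 5.564×10⁻¹⁹ J.
Photons incident: 1.12 / 5.564×10⁻¹⁹ = 2.013×10¹⁸, i.e. 2.013×10¹⁸/6.022×10²³ = 3.343×10⁻⁶ mol.
Photons absorbed: 0.276 × 3.343×10⁻⁶ = 9.227×10⁻⁷ mol.
Φ = 5.806×10⁻⁷ mol / 9.227×10⁻⁷ mol photons = 0.63.

Φ = 0.63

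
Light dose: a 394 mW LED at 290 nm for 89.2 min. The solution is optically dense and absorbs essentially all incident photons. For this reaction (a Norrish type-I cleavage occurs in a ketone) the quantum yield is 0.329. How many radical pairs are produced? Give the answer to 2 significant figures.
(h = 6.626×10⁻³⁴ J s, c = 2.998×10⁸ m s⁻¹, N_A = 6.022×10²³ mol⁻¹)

Photon energy at 290 nm: hc/λ = (6.626×10⁻³⁴)(2.998×10⁸)/(290×10⁻⁹) = 6.850×10⁻¹⁹ J.
Energy delivered: (394 mW)(5352 s) = 2109 J.
Photons incident: 2109 / 6.850×10⁻¹⁹ = 3.079×10²¹, i.e. 3.079×10²¹/6.022×10²³ = 0.005113 mol.
Product: Φ × n_abs = 0.329 × 0.005113 = 0.001682 mol.
As a count: 0.001682 × 6.022×10²³ = 1.0×10²¹.

1.0×10²¹ radical pairs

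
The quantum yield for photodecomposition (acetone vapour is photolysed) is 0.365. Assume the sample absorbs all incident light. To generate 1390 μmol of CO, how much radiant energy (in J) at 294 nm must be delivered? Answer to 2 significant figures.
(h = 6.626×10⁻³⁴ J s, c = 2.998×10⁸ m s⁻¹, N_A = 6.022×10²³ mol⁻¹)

Product: 1390 μmol = 0.00139 mol.
Photons that must be absorbed: 0.00139 / 0.365 = 0.003808 mol.
Photon energy: hc/λ = 6.757×10⁻¹⁹ J; per mole, 4.069×10⁵ J mol⁻¹.
Energy required: 0.003808 × 4.069×10⁵ = 1500 J.

1500 J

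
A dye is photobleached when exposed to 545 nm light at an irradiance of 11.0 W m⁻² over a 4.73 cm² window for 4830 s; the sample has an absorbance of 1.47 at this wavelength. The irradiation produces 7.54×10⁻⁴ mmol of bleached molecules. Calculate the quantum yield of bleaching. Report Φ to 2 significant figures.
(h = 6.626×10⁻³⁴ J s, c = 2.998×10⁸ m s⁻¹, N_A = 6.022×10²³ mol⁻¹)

Product: 7.54×10⁻⁴ mmol = 7.54×10⁻⁷ mol.
Photon energy at 545 nm: hc/λ = (6.626×10⁻³⁴)(2.998×10⁸)/(545×10⁻⁹) = 3.645×10⁻¹⁹ J.
Energy delivered: (11.0 W m⁻²)(4.73×10⁻⁴ m²)(4830 s) = 25.13 J.
Photons incident: 25.13 / 3.645×10⁻¹⁹ = 6.894×10¹⁹, i.e. 6.894×10¹⁹/6.022×10²³ = 1.145×10⁻⁴ mol.
Fraction absorbed: 1 − 10^(−1.47) = 0.9661.
Photons absorbed: 0.9661 × 1.145×10⁻⁴ = 1.106×10⁻⁴ mol.
Φ = 7.54×10⁻⁷ mol / 1.106×10⁻⁴ mol photons = 0.0068.

Φ = 0.0068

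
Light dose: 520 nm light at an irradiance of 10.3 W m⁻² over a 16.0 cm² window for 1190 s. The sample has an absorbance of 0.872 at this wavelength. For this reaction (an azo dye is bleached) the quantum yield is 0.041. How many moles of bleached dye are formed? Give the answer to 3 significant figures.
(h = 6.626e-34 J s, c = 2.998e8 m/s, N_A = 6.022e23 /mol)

Photon energy at 520 nm: hc/λ = (6.626e-34)(2.998e8)/(520e-9) = 3.820e-19 J.
Energy delivered: (10.3 W m⁻²)(16.0e-4 m²)(1190 s) = 19.61 J.
Photons incident: 19.61 / 3.820e-19 = 5.134e19, i.e. 5.134e19/6.022e23 = 8.525e-5 mol.
Fraction absorbed: 1 − 10^(−0.872) = 0.8657.
Photons absorbed: 0.8657 × 8.525e-5 = 7.380e-5 mol.
Product: Φ × n_abs = 0.041 × 7.380e-5 = 3.026e-6 mol.

3.03e-6 mol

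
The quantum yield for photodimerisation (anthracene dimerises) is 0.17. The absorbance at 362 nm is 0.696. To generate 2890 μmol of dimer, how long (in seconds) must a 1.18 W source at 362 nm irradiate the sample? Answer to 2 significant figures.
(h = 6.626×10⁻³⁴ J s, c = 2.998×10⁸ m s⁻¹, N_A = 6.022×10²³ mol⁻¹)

t ≈ 6000 s

Product: 2890 μmol = 0.00289 mol.
Photons that must be absorbed: 0.00289 / 0.17 = 0.01700 mol.
Fraction absorbed: 1 − 10^(−0.696) = 0.7986.
Incident photons needed: 0.01700 / 0.7986 = 0.02129 mol.
Photon energy: hc/λ = 5.487×10⁻¹⁹ J; per mole, 3.304×10⁵ J mol⁻¹.
Energy required: 0.02129 × 3.304×10⁵ = 7034 J.
Time: 7034 J / 1.18 W = 6000 s.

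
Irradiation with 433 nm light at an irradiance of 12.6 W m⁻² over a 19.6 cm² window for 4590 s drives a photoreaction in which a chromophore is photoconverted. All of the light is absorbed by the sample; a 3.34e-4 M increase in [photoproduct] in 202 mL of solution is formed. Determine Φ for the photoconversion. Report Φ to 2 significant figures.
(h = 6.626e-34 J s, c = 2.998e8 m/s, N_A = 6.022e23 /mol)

Φ = 0.16

Product: (3.34e-4 M)(0.202 L) = 6.747e-5 mol.
Photon energy at 433 nm: hc/λ = (6.626e-34)(2.998e8)/(433e-9) = 4.588e-19 J.
Energy delivered: (12.6 W m⁻²)(19.6e-4 m²)(4590 s) = 113.4 J.
Photons incident: 113.4 / 4.588e-19 = 2.472e20, i.e. 2.472e20/6.022e23 = 4.105e-4 mol.
Φ = 6.747e-5 mol / 4.105e-4 mol photons = 0.16.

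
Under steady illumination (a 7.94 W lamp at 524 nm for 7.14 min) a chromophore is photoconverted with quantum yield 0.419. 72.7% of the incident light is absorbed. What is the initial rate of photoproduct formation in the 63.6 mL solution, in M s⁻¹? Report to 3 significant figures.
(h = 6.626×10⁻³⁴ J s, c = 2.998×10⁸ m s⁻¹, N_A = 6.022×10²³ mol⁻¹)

1.67×10⁻⁴ M s⁻¹

Photon energy at 524 nm: hc/λ = (6.626×10⁻³⁴)(2.998×10⁸)/(524×10⁻⁹) = 3.791×10⁻¹⁹ J.
Energy delivered: (7.94 W)(428.4 s) = 3401 J.
Photons incident: 3401 / 3.791×10⁻¹⁹ = 8.971×10²¹, i.e. 8.971×10²¹/6.022×10²³ = 0.01490 mol.
Photons absorbed: 0.727 × 0.01490 = 0.01083 mol.
Product formed: 0.419 × 0.01083 = 0.004538 mol.
Rate: 0.004538 mol / (428.4 s × 0.0636 L) = 1.67×10⁻⁴ M s⁻¹.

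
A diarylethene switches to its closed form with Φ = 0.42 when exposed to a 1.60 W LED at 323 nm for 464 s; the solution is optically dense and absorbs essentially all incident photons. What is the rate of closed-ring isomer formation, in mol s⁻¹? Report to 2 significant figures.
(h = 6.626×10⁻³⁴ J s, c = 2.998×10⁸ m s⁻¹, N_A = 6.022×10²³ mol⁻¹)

Photon energy at 323 nm: hc/λ = (6.626×10⁻³⁴)(2.998×10⁸)/(323×10⁻⁹) = 6.150×10⁻¹⁹ J.
Energy delivered: (1.60 W)(464 s) = 742.4 J.
Photons incident: 742.4 / 6.150×10⁻¹⁹ = 1.207×10²¹, i.e. 1.207×10²¹/6.022×10²³ = 0.002004 mol.
Product formed: 0.42 × 0.002004 = 8.417×10⁻⁴ mol.
Rate: 8.417×10⁻⁴ / 464 s = 1.8×10⁻⁶ mol s⁻¹.

1.8×10⁻⁶ mol s⁻¹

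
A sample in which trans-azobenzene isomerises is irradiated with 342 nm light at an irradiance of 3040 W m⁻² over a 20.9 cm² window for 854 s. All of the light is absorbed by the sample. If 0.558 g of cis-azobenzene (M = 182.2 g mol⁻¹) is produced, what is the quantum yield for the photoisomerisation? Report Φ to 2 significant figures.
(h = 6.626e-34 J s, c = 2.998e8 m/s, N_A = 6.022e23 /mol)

Product: 0.558 g / 182.2 g mol⁻¹ = 0.003063 mol.
Photon energy at 342 nm: hc/λ = (6.626e-34)(2.998e8)/(342e-9) = 5.808e-19 J.
Energy delivered: (3040 W m⁻²)(20.9e-4 m²)(854 s) = 5426 J.
Photons incident: 5426 / 5.808e-19 = 9.342e21, i.e. 9.342e21/6.022e23 = 0.01551 mol.
Φ = 0.003063 mol / 0.01551 mol photons = 0.20.

Φ = 0.20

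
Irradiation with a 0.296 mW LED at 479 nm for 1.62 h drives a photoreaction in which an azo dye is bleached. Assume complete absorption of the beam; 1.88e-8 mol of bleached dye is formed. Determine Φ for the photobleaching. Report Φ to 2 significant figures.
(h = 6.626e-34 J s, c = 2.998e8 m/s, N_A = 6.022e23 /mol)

Φ = 0.0027

Photon energy at 479 nm: hc/λ = (6.626e-34)(2.998e8)/(479e-9) = 4.147e-19 J.
Energy delivered: (0.296 mW)(5832 s) = 1.726 J.
Photons incident: 1.726 / 4.147e-19 = 4.162e18, i.e. 4.162e18/6.022e23 = 6.911e-6 mol.
Φ = 1.88e-8 mol / 6.911e-6 mol photons = 0.0027.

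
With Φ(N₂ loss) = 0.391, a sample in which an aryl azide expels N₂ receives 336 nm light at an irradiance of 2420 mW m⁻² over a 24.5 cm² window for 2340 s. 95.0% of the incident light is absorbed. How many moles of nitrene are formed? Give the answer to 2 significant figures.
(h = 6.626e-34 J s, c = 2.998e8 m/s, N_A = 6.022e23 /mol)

1.4e-5 mol

Photon energy at 336 nm: hc/λ = (6.626e-34)(2.998e8)/(336e-9) = 5.912e-19 J.
Energy delivered: (2420 mW m⁻²)(24.5e-4 m²)(2340 s) = 13.87 J.
Photons incident: 13.87 / 5.912e-19 = 2.346e19, i.e. 2.346e19/6.022e23 = 3.896e-5 mol.
Photons absorbed: 0.950 × 3.896e-5 = 3.701e-5 mol.
Product: Φ × n_abs = 0.391 × 3.701e-5 = 1.447e-5 mol.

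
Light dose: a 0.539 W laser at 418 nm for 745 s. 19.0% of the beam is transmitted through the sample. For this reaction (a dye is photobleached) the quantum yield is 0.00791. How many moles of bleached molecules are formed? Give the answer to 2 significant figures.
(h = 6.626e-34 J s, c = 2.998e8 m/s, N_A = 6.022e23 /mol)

Photon energy at 418 nm: hc/λ = (6.626e-34)(2.998e8)/(418e-9) = 4.752e-19 J.
Energy delivered: (0.539 W)(745 s) = 401.6 J.
Photons incident: 401.6 / 4.752e-19 = 8.451e20, i.e. 8.451e20/6.022e23 = 0.001403 mol.
Fraction absorbed: 1 − 19.0/100 = 0.8100.
Photons absorbed: 0.8100 × 0.001403 = 0.001136 mol.
Product: Φ × n_abs = 0.00791 × 0.001136 = 8.986e-6 mol.

9.0e-6 mol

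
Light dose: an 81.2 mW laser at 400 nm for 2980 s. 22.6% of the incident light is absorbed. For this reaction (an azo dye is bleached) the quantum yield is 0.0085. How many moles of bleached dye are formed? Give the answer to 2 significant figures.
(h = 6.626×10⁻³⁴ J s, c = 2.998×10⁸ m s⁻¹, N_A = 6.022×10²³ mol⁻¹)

Photon energy at 400 nm: hc/λ = (6.626×10⁻³⁴)(2.998×10⁸)/(400×10⁻⁹) = 4.966×10⁻¹⁹ J.
Energy delivered: (81.2 mW)(2980 s) = 242.0 J.
Photons incident: 242.0 / 4.966×10⁻¹⁹ = 4.873×10²⁰, i.e. 4.873×10²⁰/6.022×10²³ = 8.092×10⁻⁴ mol.
Photons absorbed: 0.226 × 8.092×10⁻⁴ = 1.829×10⁻⁴ mol.
Product: Φ × n_abs = 0.0085 × 1.829×10⁻⁴ = 1.555×10⁻⁶ mol.

1.6×10⁻⁶ mol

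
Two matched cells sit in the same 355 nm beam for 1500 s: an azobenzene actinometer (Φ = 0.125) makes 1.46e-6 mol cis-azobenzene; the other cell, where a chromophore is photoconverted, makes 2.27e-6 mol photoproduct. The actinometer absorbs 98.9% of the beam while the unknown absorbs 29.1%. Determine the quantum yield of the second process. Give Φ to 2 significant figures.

Φ = 0.66

Photons absorbed by the actinometer: 1.46e-6 / 0.125 = 1.168e-5 mol.
Incident flux: 1.168e-5 / 0.989 = 1.181e-5 einstein.
Absorbed by unknown: 0.291 × 1.181e-5 = 3.437e-6 mol.
Φ(unknown) = 2.27e-6 / 3.437e-6 = 0.66.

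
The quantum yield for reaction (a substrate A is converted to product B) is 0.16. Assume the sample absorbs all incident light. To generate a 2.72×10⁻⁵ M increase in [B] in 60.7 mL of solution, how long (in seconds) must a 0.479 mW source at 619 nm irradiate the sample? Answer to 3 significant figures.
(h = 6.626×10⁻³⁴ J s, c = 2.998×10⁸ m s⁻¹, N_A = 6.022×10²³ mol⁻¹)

Product: (2.72×10⁻⁵ M)(0.0607 L) = 1.651×10⁻⁶ mol.
Photons that must be absorbed: 1.651×10⁻⁶ / 0.16 = 1.032×10⁻⁵ mol.
Photon energy: hc/λ = 3.209×10⁻¹⁹ J; per mole, 1.932×10⁵ J mol⁻¹.
Energy required: 1.032×10⁻⁵ × 1.932×10⁵ = 1.994 J.
Time: 1.994 J / 0.000479 W = 4160 s.

t ≈ 4160 s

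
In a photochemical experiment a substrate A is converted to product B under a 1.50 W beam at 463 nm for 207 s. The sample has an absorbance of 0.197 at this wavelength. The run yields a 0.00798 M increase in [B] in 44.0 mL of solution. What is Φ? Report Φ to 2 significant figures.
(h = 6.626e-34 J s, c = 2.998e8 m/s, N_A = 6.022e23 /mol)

Product: (0.00798 M)(0.044 L) = 3.511e-4 mol.
Photon energy at 463 nm: hc/λ = (6.626e-34)(2.998e8)/(463e-9) = 4.290e-19 J.
Energy delivered: (1.50 W)(207 s) = 310.5 J.
Photons incident: 310.5 / 4.290e-19 = 7.238e20, i.e. 7.238e20/6.022e23 = 0.001202 mol.
Fraction absorbed: 1 − 10^(−0.197) = 0.3647.
Photons absorbed: 0.3647 × 0.001202 = 4.384e-4 mol.
Φ = 3.511e-4 mol / 4.384e-4 mol photons = 0.80.

Φ = 0.80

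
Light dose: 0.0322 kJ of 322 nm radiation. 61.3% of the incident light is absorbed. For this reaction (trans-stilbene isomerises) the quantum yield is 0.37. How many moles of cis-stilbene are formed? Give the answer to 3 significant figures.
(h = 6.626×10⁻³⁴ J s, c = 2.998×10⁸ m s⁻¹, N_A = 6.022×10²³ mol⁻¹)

1.97×10⁻⁵ mol

Photon energy at 322 nm: hc/λ = (6.626×10⁻³⁴)(2.998×10⁸)/(322×10⁻⁹) = 6.169×10⁻¹⁹ J.
Incident energy: 0.0322 kJ = 32.2 J.
Photons incident: 32.2 / 6.169×10⁻¹⁹ = 5.220×10¹⁹, i.e. 5.220×10¹⁹/6.022×10²³ = 8.668×10⁻⁵ mol.
Photons absorbed: 0.613 × 8.668×10⁻⁵ = 5.313×10⁻⁵ mol.
Product: Φ × n_abs = 0.37 × 5.313×10⁻⁵ = 1.966×10⁻⁵ mol.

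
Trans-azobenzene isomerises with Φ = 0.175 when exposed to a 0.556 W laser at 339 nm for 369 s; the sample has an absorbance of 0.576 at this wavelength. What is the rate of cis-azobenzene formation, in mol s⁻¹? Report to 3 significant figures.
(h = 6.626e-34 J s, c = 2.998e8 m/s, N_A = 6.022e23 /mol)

Photon energy at 339 nm: hc/λ = (6.626e-34)(2.998e8)/(339e-9) = 5.860e-19 J.
Energy delivered: (0.556 W)(369 s) = 205.2 J.
Photons incident: 205.2 / 5.860e-19 = 3.502e20, i.e. 3.502e20/6.022e23 = 5.815e-4 mol.
Fraction absorbed: 1 − 10^(−0.576) = 0.7345.
Photons absorbed: 0.7345 × 5.815e-4 = 4.271e-4 mol.
Product formed: 0.175 × 4.271e-4 = 7.474e-5 mol.
Rate: 7.474e-5 / 369 s = 2.03e-7 mol s⁻¹.

2.03e-7 mol s⁻¹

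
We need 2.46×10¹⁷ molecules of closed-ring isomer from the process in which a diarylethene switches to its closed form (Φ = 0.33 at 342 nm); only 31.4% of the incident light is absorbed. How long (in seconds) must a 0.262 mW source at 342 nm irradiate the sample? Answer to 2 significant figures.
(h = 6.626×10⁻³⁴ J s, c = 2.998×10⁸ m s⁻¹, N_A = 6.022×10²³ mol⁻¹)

Product: 2.46×10¹⁷ / 6.022×10²³ = 4.085×10⁻⁷ mol.
Photons that must be absorbed: 4.085×10⁻⁷ / 0.33 = 1.238×10⁻⁶ mol.
Incident photons needed: 1.238×10⁻⁶ / 0.314 = 3.943×10⁻⁶ mol.
Photon energy: hc/λ = 5.808×10⁻¹⁹ J; per mole, 3.498×10⁵ J mol⁻¹.
Energy required: 3.943×10⁻⁶ × 3.498×10⁵ = 1.379 J.
Time: 1.379 J / 0.000262 W = 5300 s.

t ≈ 5300 s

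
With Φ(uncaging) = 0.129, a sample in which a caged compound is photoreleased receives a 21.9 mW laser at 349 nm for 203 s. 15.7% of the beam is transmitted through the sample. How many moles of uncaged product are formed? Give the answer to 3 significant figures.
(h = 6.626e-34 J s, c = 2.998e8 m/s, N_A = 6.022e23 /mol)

1.41e-6 mol

Photon energy at 349 nm: hc/λ = (6.626e-34)(2.998e8)/(349e-9) = 5.692e-19 J.
Energy delivered: (21.9 mW)(203 s) = 4.446 J.
Photons incident: 4.446 / 5.692e-19 = 7.811e18, i.e. 7.811e18/6.022e23 = 1.297e-5 mol.
Fraction absorbed: 1 − 15.7/100 = 0.8430.
Photons absorbed: 0.8430 × 1.297e-5 = 1.093e-5 mol.
Product: Φ × n_abs = 0.129 × 1.093e-5 = 1.410e-6 mol.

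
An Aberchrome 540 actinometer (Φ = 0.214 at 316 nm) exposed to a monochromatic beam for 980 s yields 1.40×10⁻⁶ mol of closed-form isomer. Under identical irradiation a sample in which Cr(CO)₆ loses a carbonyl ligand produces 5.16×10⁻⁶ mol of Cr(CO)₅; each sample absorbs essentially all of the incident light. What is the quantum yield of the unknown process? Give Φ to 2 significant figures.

Photons absorbed by the actinometer: 1.40×10⁻⁶ / 0.214 = 6.542×10⁻⁶ mol.
Φ(unknown) = 5.16×10⁻⁶ / 6.542×10⁻⁶ = 0.79.

Φ = 0.79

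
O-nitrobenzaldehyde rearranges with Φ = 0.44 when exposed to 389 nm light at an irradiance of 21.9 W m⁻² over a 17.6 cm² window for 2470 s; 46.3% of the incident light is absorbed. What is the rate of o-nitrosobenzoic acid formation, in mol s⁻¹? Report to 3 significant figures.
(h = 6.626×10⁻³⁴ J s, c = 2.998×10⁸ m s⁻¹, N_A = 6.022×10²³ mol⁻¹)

2.55×10⁻⁸ mol s⁻¹

Photon energy at 389 nm: hc/λ = (6.626×10⁻³⁴)(2.998×10⁸)/(389×10⁻⁹) = 5.107×10⁻¹⁹ J.
Energy delivered: (21.9 W m⁻²)(17.6×10⁻⁴ m²)(2470 s) = 95.20 J.
Photons incident: 95.20 / 5.107×10⁻¹⁹ = 1.864×10²⁰, i.e. 1.864×10²⁰/6.022×10²³ = 3.095×10⁻⁴ mol.
Photons absorbed: 0.463 × 3.095×10⁻⁴ = 1.433×10⁻⁴ mol.
Product formed: 0.44 × 1.433×10⁻⁴ = 6.305×10⁻⁵ mol.
Rate: 6.305×10⁻⁵ / 2470 s = 2.55×10⁻⁸ mol s⁻¹.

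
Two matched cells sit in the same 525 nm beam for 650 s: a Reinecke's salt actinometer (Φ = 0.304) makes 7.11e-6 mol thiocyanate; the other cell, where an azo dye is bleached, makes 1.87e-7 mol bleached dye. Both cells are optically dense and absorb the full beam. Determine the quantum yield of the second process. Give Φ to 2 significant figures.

Φ = 0.0080

Photons absorbed by the actinometer: 7.11e-6 / 0.304 = 2.339e-5 mol.
Φ(unknown) = 1.87e-7 / 2.339e-5 = 0.0080.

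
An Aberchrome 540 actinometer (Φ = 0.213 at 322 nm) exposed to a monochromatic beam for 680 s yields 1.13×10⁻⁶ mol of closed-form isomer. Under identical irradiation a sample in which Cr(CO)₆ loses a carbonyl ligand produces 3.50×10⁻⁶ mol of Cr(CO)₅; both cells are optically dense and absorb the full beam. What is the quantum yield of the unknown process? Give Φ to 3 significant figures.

Photons absorbed by the actinometer: 1.13×10⁻⁶ / 0.213 = 5.305×10⁻⁶ mol.
Φ(unknown) = 3.50×10⁻⁶ / 5.305×10⁻⁶ = 0.660.

Φ = 0.660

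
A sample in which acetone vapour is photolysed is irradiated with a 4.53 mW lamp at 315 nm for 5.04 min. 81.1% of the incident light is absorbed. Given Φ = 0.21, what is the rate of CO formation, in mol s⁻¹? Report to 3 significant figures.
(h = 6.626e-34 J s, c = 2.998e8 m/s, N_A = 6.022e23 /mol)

Photon energy at 315 nm: hc/λ = (6.626e-34)(2.998e8)/(315e-9) = 6.306e-19 J.
Energy delivered: (4.53 mW)(302.4 s) = 1.370 J.
Photons incident: 1.370 / 6.306e-19 = 2.173e18, i.e. 2.173e18/6.022e23 = 3.608e-6 mol.
Photons absorbed: 0.811 × 3.608e-6 = 2.926e-6 mol.
Product formed: 0.21 × 2.926e-6 = 6.145e-7 mol.
Rate: 6.145e-7 / 302.4 s = 2.03e-9 mol s⁻¹.

2.03e-9 mol s⁻¹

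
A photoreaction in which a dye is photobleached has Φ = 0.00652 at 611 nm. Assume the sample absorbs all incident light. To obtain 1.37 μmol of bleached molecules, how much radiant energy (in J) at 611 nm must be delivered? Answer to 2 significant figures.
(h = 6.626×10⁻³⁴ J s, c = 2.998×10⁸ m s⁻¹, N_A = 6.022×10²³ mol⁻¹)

Product: 1.37 μmol = 1.37×10⁻⁶ mol.
Photons that must be absorbed: 1.37×10⁻⁶ / 0.00652 = 2.101×10⁻⁴ mol.
Photon energy: hc/λ = 3.251×10⁻¹⁹ J; per mole, 1.958×10⁵ J mol⁻¹.
Energy required: 2.101×10⁻⁴ × 1.958×10⁵ = 41 J.

41 J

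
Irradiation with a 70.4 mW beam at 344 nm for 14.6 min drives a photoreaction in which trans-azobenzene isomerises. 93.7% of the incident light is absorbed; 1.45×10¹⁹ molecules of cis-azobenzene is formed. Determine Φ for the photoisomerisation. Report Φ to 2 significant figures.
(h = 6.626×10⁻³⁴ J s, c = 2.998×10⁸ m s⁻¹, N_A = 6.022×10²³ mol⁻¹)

Product: 1.45×10¹⁹ / 6.022×10²³ = 2.408×10⁻⁵ mol.
Photon energy at 344 nm: hc/λ = (6.626×10⁻³⁴)(2.998×10⁸)/(344×10⁻⁹) = 5.775×10⁻¹⁹ J.
Energy delivered: (70.4 mW)(876 s) = 61.67 J.
Photons incident: 61.67 / 5.775×10⁻¹⁹ = 1.068×10²⁰, i.e. 1.068×10²⁰/6.022×10²³ = 1.773×10⁻⁴ mol.
Photons absorbed: 0.937 × 1.773×10⁻⁴ = 1.661×10⁻⁴ mol.
Φ = 2.408×10⁻⁵ mol / 1.661×10⁻⁴ mol photons = 0.14.

Φ = 0.14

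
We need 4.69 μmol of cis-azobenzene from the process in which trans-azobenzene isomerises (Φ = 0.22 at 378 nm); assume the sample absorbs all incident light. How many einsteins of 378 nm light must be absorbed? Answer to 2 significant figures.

2.1×10⁻⁵ einstein

Product: 4.69 μmol = 4.69×10⁻⁶ mol.
Photons that must be absorbed: 4.69×10⁻⁶ / 0.22 = 2.132×10⁻⁵ mol.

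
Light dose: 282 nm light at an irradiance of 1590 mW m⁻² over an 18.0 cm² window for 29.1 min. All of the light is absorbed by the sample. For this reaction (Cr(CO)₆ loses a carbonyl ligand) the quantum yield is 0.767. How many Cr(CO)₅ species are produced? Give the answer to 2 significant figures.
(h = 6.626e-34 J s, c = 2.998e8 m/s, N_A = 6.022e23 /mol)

5.4e18 species

Photon energy at 282 nm: hc/λ = (6.626e-34)(2.998e8)/(282e-9) = 7.044e-19 J.
Energy delivered: (1590 mW m⁻²)(18.0e-4 m²)(1746 s) = 4.997 J.
Photons incident: 4.997 / 7.044e-19 = 7.094e18, i.e. 7.094e18/6.022e23 = 1.178e-5 mol.
Product: Φ × n_abs = 0.767 × 1.178e-5 = 9.035e-6 mol.
As a count: 9.035e-6 × 6.022e23 = 5.4e18.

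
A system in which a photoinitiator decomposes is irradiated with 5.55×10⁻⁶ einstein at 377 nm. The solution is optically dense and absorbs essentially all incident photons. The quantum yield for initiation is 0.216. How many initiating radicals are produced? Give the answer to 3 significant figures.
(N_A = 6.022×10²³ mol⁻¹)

Product: Φ × n_abs = 0.216 × 5.55×10⁻⁶ = 1.199×10⁻⁶ mol.
As a count: 1.199×10⁻⁶ × 6.022×10²³ = 7.22×10¹⁷.

7.22×10¹⁷ initiating radicals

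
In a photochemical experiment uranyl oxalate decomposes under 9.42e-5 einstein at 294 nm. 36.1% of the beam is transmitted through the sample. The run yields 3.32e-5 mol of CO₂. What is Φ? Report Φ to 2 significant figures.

Fraction absorbed: 1 − 36.1/100 = 0.6390.
Photons absorbed: 0.6390 × 9.42e-5 = 6.019e-5 mol.
Φ = 3.32e-5 mol / 6.019e-5 mol photons = 0.55.

Φ = 0.55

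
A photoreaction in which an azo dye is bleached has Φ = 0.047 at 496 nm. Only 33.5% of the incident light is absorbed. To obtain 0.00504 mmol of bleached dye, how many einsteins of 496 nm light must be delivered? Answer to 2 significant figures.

3.2×10⁻⁴ einstein

Product: 0.00504 mmol = 5.04×10⁻⁶ mol.
Photons that must be absorbed: 5.04×10⁻⁶ / 0.047 = 1.072×10⁻⁴ mol.
Incident photons needed: 1.072×10⁻⁴ / 0.335 = 3.200×10⁻⁴ mol.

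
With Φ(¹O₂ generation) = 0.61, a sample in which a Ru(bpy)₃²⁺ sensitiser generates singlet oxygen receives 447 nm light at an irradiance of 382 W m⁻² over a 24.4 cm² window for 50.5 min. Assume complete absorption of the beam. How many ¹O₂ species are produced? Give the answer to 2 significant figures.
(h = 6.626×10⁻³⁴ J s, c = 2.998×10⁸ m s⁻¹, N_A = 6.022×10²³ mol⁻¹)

Photon energy at 447 nm: hc/λ = (6.626×10⁻³⁴)(2.998×10⁸)/(447×10⁻⁹) = 4.444×10⁻¹⁹ J.
Energy delivered: (382 W m⁻²)(24.4×10⁻⁴ m²)(3030 s) = 2824 J.
Photons incident: 2824 / 4.444×10⁻¹⁹ = 6.355×10²¹, i.e. 6.355×10²¹/6.022×10²³ = 0.01055 mol.
Product: Φ × n_abs = 0.61 × 0.01055 = 0.006436 mol.
As a count: 0.006436 × 6.022×10²³ = 3.9×10²¹.

3.9×10²¹ species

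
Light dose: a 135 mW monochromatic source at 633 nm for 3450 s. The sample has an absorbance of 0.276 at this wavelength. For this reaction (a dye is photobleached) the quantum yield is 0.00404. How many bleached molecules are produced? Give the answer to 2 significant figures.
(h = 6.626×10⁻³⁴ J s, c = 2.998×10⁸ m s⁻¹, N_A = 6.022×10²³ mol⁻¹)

2.8×10¹⁸ bleached molecules

Photon energy at 633 nm: hc/λ = (6.626×10⁻³⁴)(2.998×10⁸)/(633×10⁻⁹) = 3.138×10⁻¹⁹ J.
Energy delivered: (135 mW)(3450 s) = 465.8 J.
Photons incident: 465.8 / 3.138×10⁻¹⁹ = 1.484×10²¹, i.e. 1.484×10²¹/6.022×10²³ = 0.002464 mol.
Fraction absorbed: 1 − 10^(−0.276) = 0.4703.
Photons absorbed: 0.4703 × 0.002464 = 0.001159 mol.
Product: Φ × n_abs = 0.00404 × 0.001159 = 4.682×10⁻⁶ mol.
As a count: 4.682×10⁻⁶ × 6.022×10²³ = 2.8×10¹⁸.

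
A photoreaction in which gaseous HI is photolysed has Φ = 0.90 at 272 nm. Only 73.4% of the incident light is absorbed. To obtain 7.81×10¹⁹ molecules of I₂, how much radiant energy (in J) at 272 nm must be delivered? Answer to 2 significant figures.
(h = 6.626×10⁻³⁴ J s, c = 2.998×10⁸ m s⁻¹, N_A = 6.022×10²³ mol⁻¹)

86 J

Product: 7.81×10¹⁹ / 6.022×10²³ = 1.297×10⁻⁴ mol.
Photons that must be absorbed: 1.297×10⁻⁴ / 0.90 = 1.441×10⁻⁴ mol.
Incident photons needed: 1.441×10⁻⁴ / 0.734 = 1.963×10⁻⁴ mol.
Photon energy: hc/λ = 7.303×10⁻¹⁹ J; per mole, 4.398×10⁵ J mol⁻¹.
Energy required: 1.963×10⁻⁴ × 4.398×10⁵ = 86 J.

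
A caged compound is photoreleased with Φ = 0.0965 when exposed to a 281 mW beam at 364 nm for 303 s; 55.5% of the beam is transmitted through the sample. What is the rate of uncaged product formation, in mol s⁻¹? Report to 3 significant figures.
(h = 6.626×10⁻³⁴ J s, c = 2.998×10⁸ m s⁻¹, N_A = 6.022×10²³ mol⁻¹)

Photon energy at 364 nm: hc/λ = (6.626×10⁻³⁴)(2.998×10⁸)/(364×10⁻⁹) = 5.457×10⁻¹⁹ J.
Energy delivered: (281 mW)(303 s) = 85.14 J.
Photons incident: 85.14 / 5.457×10⁻¹⁹ = 1.560×10²⁰, i.e. 1.560×10²⁰/6.022×10²³ = 2.591×10⁻⁴ mol.
Fraction absorbed: 1 − 55.5/100 = 0.4450.
Photons absorbed: 0.4450 × 2.591×10⁻⁴ = 1.153×10⁻⁴ mol.
Product formed: 0.0965 × 1.153×10⁻⁴ = 1.113×10⁻⁵ mol.
Rate: 1.113×10⁻⁵ / 303 s = 3.67×10⁻⁸ mol s⁻¹.

3.67×10⁻⁸ mol s⁻¹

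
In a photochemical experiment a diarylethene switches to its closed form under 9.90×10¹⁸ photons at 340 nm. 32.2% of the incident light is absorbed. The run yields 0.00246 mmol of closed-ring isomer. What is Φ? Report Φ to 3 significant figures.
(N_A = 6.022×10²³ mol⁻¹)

Φ = 0.465

Product: 0.00246 mmol = 2.46×10⁻⁶ mol.
Moles of photons: 9.90×10¹⁸ / 6.022×10²³ = 1.644×10⁻⁵ mol.
Photons absorbed: 0.322 × 1.644×10⁻⁵ = 5.294×10⁻⁶ mol.
Φ = 2.46×10⁻⁶ mol / 5.294×10⁻⁶ mol photons = 0.465.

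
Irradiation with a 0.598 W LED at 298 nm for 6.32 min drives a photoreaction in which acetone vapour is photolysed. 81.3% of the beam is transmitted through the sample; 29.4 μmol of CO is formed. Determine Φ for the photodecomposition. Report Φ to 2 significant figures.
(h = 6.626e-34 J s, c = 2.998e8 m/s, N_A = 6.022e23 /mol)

Product: 29.4 μmol = 2.94e-5 mol.
Photon energy at 298 nm: hc/λ = (6.626e-34)(2.998e8)/(298e-9) = 6.666e-19 J.
Energy delivered: (0.598 W)(379.2 s) = 226.8 J.
Photons incident: 226.8 / 6.666e-19 = 3.402e20, i.e. 3.402e20/6.022e23 = 5.649e-4 mol.
Fraction absorbed: 1 − 81.3/100 = 0.1870.
Photons absorbed: 0.1870 × 5.649e-4 = 1.056e-4 mol.
Φ = 2.94e-5 mol / 1.056e-4 mol photons = 0.28.

Φ = 0.28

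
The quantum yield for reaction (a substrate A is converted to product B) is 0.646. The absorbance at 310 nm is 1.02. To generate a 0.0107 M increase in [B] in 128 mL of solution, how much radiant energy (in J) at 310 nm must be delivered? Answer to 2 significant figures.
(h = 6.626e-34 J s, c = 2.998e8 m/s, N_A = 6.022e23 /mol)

900 J

Product: (0.0107 M)(0.128 L) = 0.001370 mol.
Photons that must be absorbed: 0.001370 / 0.646 = 0.002121 mol.
Fraction absorbed: 1 − 10^(−1.02) = 0.9045.
Incident photons needed: 0.002121 / 0.9045 = 0.002345 mol.
Photon energy: hc/λ = 6.408e-19 J; per mole, 3.859e5 J mol⁻¹.
Energy required: 0.002345 × 3.859e5 = 900 J.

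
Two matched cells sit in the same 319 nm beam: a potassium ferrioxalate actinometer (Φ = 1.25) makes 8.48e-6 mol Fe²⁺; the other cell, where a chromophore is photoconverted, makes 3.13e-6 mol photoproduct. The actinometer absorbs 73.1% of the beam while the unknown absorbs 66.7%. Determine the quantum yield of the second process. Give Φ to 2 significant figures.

Φ = 0.51

Photons absorbed by the actinometer: 8.48e-6 / 1.25 = 6.784e-6 mol.
Incident flux: 6.784e-6 / 0.731 = 9.280e-6 einstein.
Absorbed by unknown: 0.667 × 9.280e-6 = 6.190e-6 mol.
Φ(unknown) = 3.13e-6 / 6.190e-6 = 0.51.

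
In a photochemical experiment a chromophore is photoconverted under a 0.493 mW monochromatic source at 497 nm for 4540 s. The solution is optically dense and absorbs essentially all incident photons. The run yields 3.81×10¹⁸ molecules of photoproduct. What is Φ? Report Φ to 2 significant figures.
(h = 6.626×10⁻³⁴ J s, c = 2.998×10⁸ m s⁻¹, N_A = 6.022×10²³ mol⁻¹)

Φ = 0.68

Product: 3.81×10¹⁸ / 6.022×10²³ = 6.327×10⁻⁶ mol.
Photon energy at 497 nm: hc/λ = (6.626×10⁻³⁴)(2.998×10⁸)/(497×10⁻⁹) = 3.997×10⁻¹⁹ J.
Energy delivered: (0.493 mW)(4540 s) = 2.238 J.
Photons incident: 2.238 / 3.997×10⁻¹⁹ = 5.599×10¹⁸, i.e. 5.599×10¹⁸/6.022×10²³ = 9.298×10⁻⁶ mol.
Φ = 6.327×10⁻⁶ mol / 9.298×10⁻⁶ mol photons = 0.68.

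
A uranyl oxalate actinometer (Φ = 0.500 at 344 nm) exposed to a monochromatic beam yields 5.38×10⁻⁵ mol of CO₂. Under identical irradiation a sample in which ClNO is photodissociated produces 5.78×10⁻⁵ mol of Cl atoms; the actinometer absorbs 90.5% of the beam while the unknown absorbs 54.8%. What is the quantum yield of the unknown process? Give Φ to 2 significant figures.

Φ = 0.89

Photons absorbed by the actinometer: 5.38×10⁻⁵ / 0.500 = 1.076×10⁻⁴ mol.
Incident flux: 1.076×10⁻⁴ / 0.905 = 1.189×10⁻⁴ einstein.
Absorbed by unknown: 0.548 × 1.189×10⁻⁴ = 6.516×10⁻⁵ mol.
Φ(unknown) = 5.78×10⁻⁵ / 6.516×10⁻⁵ = 0.89.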